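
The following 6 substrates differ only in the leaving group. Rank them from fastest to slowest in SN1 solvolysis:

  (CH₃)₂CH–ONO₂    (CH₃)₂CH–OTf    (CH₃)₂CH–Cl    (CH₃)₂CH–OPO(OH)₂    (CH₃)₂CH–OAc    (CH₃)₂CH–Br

(CH₃)₂CH–OTf > (CH₃)₂CH–Br > (CH₃)₂CH–Cl > (CH₃)₂CH–ONO₂ > (CH₃)₂CH–OPO(OH)₂ > (CH₃)₂CH–OAc

With the same alkyl group throughout, only the leaving group differentiates the rates.
Leaving-group ability tracks the stability of the departed species; conjugate-acid pKₐ is the usual yardstick (lower pKₐ → better LG).
(CH₃)₂CH–OTf loses OTf⁻: pKₐ(CF₃SO₃H (triflic acid)) ≈ -14
(CH₃)₂CH–Br loses Br⁻: pKₐ(HBr) ≈ -9
(CH₃)₂CH–Cl loses Cl⁻: pKₐ(HCl) ≈ -7
(CH₃)₂CH–ONO₂ loses NO₃⁻: pKₐ(HNO₃) ≈ -1.3
(CH₃)₂CH–OPO(OH)₂ loses H₂PO₄⁻: pKₐ(H₃PO₄) ≈ 2.1
(CH₃)₂CH–OAc loses AcO⁻: pKₐ(CH₃COOH) ≈ 4.8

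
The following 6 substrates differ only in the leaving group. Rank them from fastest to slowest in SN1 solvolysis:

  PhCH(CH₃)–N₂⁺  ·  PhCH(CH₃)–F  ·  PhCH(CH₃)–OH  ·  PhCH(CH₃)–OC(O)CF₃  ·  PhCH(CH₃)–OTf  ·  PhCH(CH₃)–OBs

PhCH(CH₃)–N₂⁺ > PhCH(CH₃)–OTf > PhCH(CH₃)–OBs > PhCH(CH₃)–OC(O)CF₃ > PhCH(CH₃)–F > PhCH(CH₃)–OH

The skeletons are identical, so relative rate is governed entirely by leaving-group ability.
Rank by basicity of the departing species: weakest base leaves most easily.
PhCH(CH₃)–N₂⁺ loses N₂: no meaningful conjugate acid; N₂ departs as an exceptionally stable neutral molecule
PhCH(CH₃)–OTf loses OTf⁻: pKₐ(CF₃SO₃H (triflic acid)) ≈ -14
PhCH(CH₃)–OBs loses OBs⁻: pKₐ(p-BrC₆H₄SO₃H) ≈ -2.8
PhCH(CH₃)–OC(O)CF₃ loses CF₃COO⁻: pKₐ(CF₃COOH) ≈ 0.2
PhCH(CH₃)–F loses F⁻: pKₐ(HF) ≈ 3.2
PhCH(CH₃)–OH loses OH⁻: pKₐ(H₂O) ≈ 15.7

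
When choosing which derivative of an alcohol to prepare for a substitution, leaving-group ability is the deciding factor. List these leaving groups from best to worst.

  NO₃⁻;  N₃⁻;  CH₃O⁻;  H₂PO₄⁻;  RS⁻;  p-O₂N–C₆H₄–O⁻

NO₃⁻: pKₐ(HNO₃) ≈ -1.3 — resonance-delocalised over three oxygens
H₂PO₄⁻: pKₐ(H₃PO₄) ≈ 2.1 — moderate base; biological leaving group after further activation
N₃⁻: pKₐ(HN₃) ≈ 4.7 — linear, resonance-stabilised
p-O₂N–C₆H₄–O⁻: pKₐ(p-nitrophenol) ≈ 7.2
RS⁻: pKₐ(RSH (a thiol)) ≈ 10.5
CH₃O⁻: pKₐ(CH₃OH) ≈ 15.5

NO₃⁻ > H₂PO₄⁻ > N₃⁻ > p-O₂N–C₆H₄–O⁻ > RS⁻ > CH₃O⁻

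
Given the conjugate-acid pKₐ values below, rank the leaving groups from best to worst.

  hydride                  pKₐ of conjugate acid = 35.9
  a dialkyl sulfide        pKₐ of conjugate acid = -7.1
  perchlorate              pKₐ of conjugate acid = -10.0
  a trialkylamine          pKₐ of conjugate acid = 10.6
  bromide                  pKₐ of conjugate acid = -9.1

perchlorate > bromide > a dialkyl sulfide > a trialkylamine > hydride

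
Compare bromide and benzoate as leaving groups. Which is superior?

bromide

bromide is the better leaving group.
pKₐ(HBr) ≈ -9 versus pKₐ(C₆H₅COOH) ≈ 4.2: bromide is the much weaker base.
Weak base; good leaving group.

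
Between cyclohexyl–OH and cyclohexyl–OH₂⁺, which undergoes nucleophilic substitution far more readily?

From cyclohexyl–OH the departing group would be OH⁻ (pKₐ(H₂O) ≈ 15.7). Strong base; essentially never leaves without prior activation.
From cyclohexyl–OH₂⁺ the leaving group is H₂O (pKₐ(H₃O⁺) ≈ -1.7). Neutral; leaves from a protonated alcohol (R–OH₂⁺).
(In practice cyclohexyl–OH₂⁺ is made from cyclohexyl–OH by protonation with strong acid, converting the leaving group from hydroxide to neutral water.)

cyclohexyl–OH₂⁺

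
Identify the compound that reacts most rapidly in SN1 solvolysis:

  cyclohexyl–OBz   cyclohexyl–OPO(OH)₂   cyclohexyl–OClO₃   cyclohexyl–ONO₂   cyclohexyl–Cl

With the same alkyl group throughout, only the leaving group differentiates the rates.
A good leaving group is a weak base: the lower the pKₐ of its conjugate acid, the more readily it departs.
cyclohexyl–OClO₃ loses ClO₄⁻: pKₐ(HClO₄) ≈ -10
cyclohexyl–Cl loses Cl⁻: pKₐ(HCl) ≈ -7
cyclohexyl–ONO₂ loses NO₃⁻: pKₐ(HNO₃) ≈ -1.3
cyclohexyl–OPO(OH)₂ loses H₂PO₄⁻: pKₐ(H₃PO₄) ≈ 2.1
cyclohexyl–OBz loses PhCOO⁻: pKₐ(C₆H₅COOH) ≈ 4.2

cyclohexyl–OClO₃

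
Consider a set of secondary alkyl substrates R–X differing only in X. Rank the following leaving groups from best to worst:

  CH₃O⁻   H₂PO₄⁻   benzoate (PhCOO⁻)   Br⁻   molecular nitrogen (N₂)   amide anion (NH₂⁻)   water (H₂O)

molecular nitrogen (N₂) > Br⁻ > water (H₂O) > H₂PO₄⁻ > benzoate (PhCOO⁻) > CH₃O⁻ > amide anion (NH₂⁻)

A good leaving group is a weak base: the lower the pKₐ of its conjugate acid, the more readily it departs.
molecular nitrogen (N₂): no meaningful conjugate acid; N₂ departs as an exceptionally stable neutral molecule
Br⁻: pKₐ(HBr) ≈ -9
water (H₂O): pKₐ(H₃O⁺) ≈ -1.7 — neutral; leaves from a protonated alcohol (R–OH₂⁺)
H₂PO₄⁻: pKₐ(H₃PO₄) ≈ 2.1
benzoate (PhCOO⁻): pKₐ(C₆H₅COOH) ≈ 4.2 — aryl carboxylate
CH₃O⁻: pKₐ(CH₃OH) ≈ 15.5 — strong base; alkoxides do not leave unassisted
amide anion (NH₂⁻): pKₐ(NH₃) ≈ 38 — extremely strong base; never a leaving group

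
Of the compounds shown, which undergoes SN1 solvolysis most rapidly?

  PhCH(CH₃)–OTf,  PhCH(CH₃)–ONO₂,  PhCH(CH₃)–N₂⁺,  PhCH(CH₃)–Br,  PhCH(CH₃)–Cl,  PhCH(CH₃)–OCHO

The skeletons are identical, so relative rate is governed entirely by leaving-group ability.
The more stable X⁻ (or X) is on its own — i.e. the weaker a base it is — the better a leaving group it makes.
PhCH(CH₃)–N₂⁺ loses N₂: no meaningful conjugate acid; N₂ departs as an exceptionally stable neutral molecule
PhCH(CH₃)–OTf loses OTf⁻: pKₐ(CF₃SO₃H (triflic acid)) ≈ -14
PhCH(CH₃)–Br loses Br⁻: pKₐ(HBr) ≈ -9
PhCH(CH₃)–Cl loses Cl⁻: pKₐ(HCl) ≈ -7
PhCH(CH₃)–ONO₂ loses NO₃⁻: pKₐ(HNO₃) ≈ -1.3
PhCH(CH₃)–OCHO loses HCOO⁻: pKₐ(HCOOH) ≈ 3.8

PhCH(CH₃)–N₂⁺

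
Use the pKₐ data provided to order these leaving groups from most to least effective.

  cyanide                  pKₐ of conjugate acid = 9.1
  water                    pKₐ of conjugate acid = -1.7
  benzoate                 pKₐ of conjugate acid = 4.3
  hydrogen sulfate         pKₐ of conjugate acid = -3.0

Lower conjugate-acid pKₐ ⇒ weaker base ⇒ better leaving group.
Sorting by the given values: hydrogen sulfate (-3.0), water (-1.7), benzoate (4.3), cyanide (9.1).

hydrogen sulfate > water > benzoate > cyanide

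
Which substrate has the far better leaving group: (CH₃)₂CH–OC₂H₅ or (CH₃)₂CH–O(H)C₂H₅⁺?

(CH₃)₂CH–O(H)C₂H₅⁺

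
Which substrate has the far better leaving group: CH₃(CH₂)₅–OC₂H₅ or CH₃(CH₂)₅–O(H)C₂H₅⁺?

CH₃(CH₂)₅–O(H)C₂H₅⁺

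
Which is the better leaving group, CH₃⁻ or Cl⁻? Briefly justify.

Cl⁻

Cl⁻ is the better leaving group.
pKₐ(HCl) ≈ -7 versus pKₐ(CH₄) ≈ 48: Cl⁻ is the much weaker base.
Moderately weak base.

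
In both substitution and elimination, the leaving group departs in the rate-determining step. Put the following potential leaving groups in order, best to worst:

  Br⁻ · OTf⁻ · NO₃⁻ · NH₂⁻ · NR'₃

Rank by basicity of the departing species: weakest base leaves most easily.
OTf⁻: pKₐ(CF₃SO₃H (triflic acid)) ≈ -14 — charge spread over three oxygens and a CF₃ group; the premier leaving group in synthesis
Br⁻: pKₐ(HBr) ≈ -9
NO₃⁻: pKₐ(HNO₃) ≈ -1.3
NR'₃: pKₐ(R'₃NH⁺) ≈ 10.7 — neutral but still a fairly strong base; Hofmann-elimination LG
NH₂⁻: pKₐ(NH₃) ≈ 38

OTf⁻ > Br⁻ > NO₃⁻ > NR'₃ > NH₂⁻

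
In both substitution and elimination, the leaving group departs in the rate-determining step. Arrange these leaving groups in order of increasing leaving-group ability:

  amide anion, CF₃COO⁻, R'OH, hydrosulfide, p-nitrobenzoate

A good leaving group is a weak base: the lower the pKₐ of its conjugate acid, the more readily it departs.
R'OH: pKₐ(R'OH₂⁺) ≈ -2.4
CF₃COO⁻: pKₐ(CF₃COOH) ≈ 0.2
p-nitrobenzoate: pKₐ(p-nitrobenzoic acid) ≈ 3.4
hydrosulfide: pKₐ(H₂S) ≈ 7
amide anion: pKₐ(NH₃) ≈ 38
Reversing gives the worst-to-best order requested.

amide anion < hydrosulfide < p-nitrobenzoate < CF₃COO⁻ < R'OH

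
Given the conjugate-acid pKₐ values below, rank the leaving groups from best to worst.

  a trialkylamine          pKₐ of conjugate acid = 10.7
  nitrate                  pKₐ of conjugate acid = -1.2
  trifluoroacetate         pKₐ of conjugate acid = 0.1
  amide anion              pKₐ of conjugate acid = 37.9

nitrate > trifluoroacetate > a trialkylamine > amide anion

Lower conjugate-acid pKₐ ⇒ weaker base ⇒ better leaving group.
Sorting by the given values: nitrate (-1.2), trifluoroacetate (0.1), a trialkylamine (10.7), amide anion (37.9).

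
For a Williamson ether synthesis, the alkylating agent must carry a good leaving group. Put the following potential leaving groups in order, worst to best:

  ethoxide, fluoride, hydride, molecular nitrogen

The more stable X⁻ (or X) is on its own — i.e. the weaker a base it is — the better a leaving group it makes.
molecular nitrogen: no meaningful conjugate acid; N₂ departs as an exceptionally stable neutral molecule
fluoride: pKₐ(HF) ≈ 3.2 — small and strongly basic; the poor halide leaving group
ethoxide: pKₐ(CH₃CH₂OH) ≈ 16
hydride: pKₐ(H₂) ≈ 36 — extremely strong base; leaves only in special hydride-transfer contexts
Reversing gives the worst-to-best order requested.

hydride < ethoxide < fluoride < molecular nitrogen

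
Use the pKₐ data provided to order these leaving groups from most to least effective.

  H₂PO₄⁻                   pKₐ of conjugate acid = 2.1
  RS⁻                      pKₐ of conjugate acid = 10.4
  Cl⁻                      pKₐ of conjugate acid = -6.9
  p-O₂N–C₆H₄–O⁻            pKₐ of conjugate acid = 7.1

Cl⁻ > H₂PO₄⁻ > p-O₂N–C₆H₄–O⁻ > RS⁻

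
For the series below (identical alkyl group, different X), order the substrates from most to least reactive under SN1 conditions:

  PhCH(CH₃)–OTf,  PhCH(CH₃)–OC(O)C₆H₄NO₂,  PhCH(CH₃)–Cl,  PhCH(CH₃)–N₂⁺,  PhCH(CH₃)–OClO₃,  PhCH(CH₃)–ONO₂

Same R in every case — rank the leaving groups.
The more stable X⁻ (or X) is on its own — i.e. the weaker a base it is — the better a leaving group it makes.
PhCH(CH₃)–N₂⁺ loses N₂: no meaningful conjugate acid; N₂ departs as an exceptionally stable neutral molecule
PhCH(CH₃)–OTf loses OTf⁻: pKₐ(CF₃SO₃H (triflic acid)) ≈ -14
PhCH(CH₃)–OClO₃ loses ClO₄⁻: pKₐ(HClO₄) ≈ -10
PhCH(CH₃)–Cl loses Cl⁻: pKₐ(HCl) ≈ -7
PhCH(CH₃)–ONO₂ loses NO₃⁻: pKₐ(HNO₃) ≈ -1.3
PhCH(CH₃)–OC(O)C₆H₄NO₂ loses p-O₂N–C₆H₄–COO⁻: pKₐ(p-nitrobenzoic acid) ≈ 3.4

PhCH(CH₃)–N₂⁺ > PhCH(CH₃)–OTf > PhCH(CH₃)–OClO₃ > PhCH(CH₃)–Cl > PhCH(CH₃)–ONO₂ > PhCH(CH₃)–OC(O)C₆H₄NO₂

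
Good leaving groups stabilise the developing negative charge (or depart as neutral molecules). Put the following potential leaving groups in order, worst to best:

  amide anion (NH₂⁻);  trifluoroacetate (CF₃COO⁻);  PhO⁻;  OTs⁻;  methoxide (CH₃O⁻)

amide anion (NH₂⁻) < methoxide (CH₃O⁻) < PhO⁻ < trifluoroacetate (CF₃COO⁻) < OTs⁻

Rank by basicity of the departing species: weakest base leaves most easily.
OTs⁻: pKₐ(p-CH₃C₆H₄SO₃H (TsOH)) ≈ -2.8
trifluoroacetate (CF₃COO⁻): pKₐ(CF₃COOH) ≈ 0.2
PhO⁻: pKₐ(C₆H₅OH (phenol)) ≈ 10 — resonance into the ring helps, but still a poor LG
methoxide (CH₃O⁻): pKₐ(CH₃OH) ≈ 15.5
amide anion (NH₂⁻): pKₐ(NH₃) ≈ 38 — extremely strong base; never a leaving group
Listed from poorest to best leaving group as asked.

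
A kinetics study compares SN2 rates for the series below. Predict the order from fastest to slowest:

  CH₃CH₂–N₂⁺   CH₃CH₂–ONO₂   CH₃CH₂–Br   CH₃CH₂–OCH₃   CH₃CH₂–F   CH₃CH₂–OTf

CH₃CH₂–N₂⁺ > CH₃CH₂–OTf > CH₃CH₂–Br > CH₃CH₂–ONO₂ > CH₃CH₂–F > CH₃CH₂–OCH₃

Identical carbon frameworks mean the comparison reduces to leaving-group quality.
Leaving-group ability tracks the stability of the departed species; conjugate-acid pKₐ is the usual yardstick (lower pKₐ → better LG).
CH₃CH₂–N₂⁺ loses N₂: no meaningful conjugate acid; N₂ departs as an exceptionally stable neutral molecule
CH₃CH₂–OTf loses OTf⁻: pKₐ(CF₃SO₃H (triflic acid)) ≈ -14
CH₃CH₂–Br loses Br⁻: pKₐ(HBr) ≈ -9
CH₃CH₂–ONO₂ loses NO₃⁻: pKₐ(HNO₃) ≈ -1.3
CH₃CH₂–F loses F⁻: pKₐ(HF) ≈ 3.2
CH₃CH₂–OCH₃ loses CH₃O⁻: pKₐ(CH₃OH) ≈ 15.5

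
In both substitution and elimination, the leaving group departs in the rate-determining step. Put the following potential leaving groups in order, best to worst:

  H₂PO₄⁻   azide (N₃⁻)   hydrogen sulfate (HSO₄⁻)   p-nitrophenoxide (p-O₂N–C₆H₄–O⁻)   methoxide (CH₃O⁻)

hydrogen sulfate (HSO₄⁻) > H₂PO₄⁻ > azide (N₃⁻) > p-nitrophenoxide (p-O₂N–C₆H₄–O⁻) > methoxide (CH₃O⁻)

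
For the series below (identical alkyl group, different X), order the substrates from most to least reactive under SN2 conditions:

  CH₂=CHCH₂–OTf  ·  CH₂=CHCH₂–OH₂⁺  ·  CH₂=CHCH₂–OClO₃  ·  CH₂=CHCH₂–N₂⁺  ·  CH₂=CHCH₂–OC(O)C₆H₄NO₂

CH₂=CHCH₂–N₂⁺ > CH₂=CHCH₂–OTf > CH₂=CHCH₂–OClO₃ > CH₂=CHCH₂–OH₂⁺ > CH₂=CHCH₂–OC(O)C₆H₄NO₂

Same R in every case — rank the leaving groups.
A good leaving group is a weak base: the lower the pKₐ of its conjugate acid, the more readily it departs.
CH₂=CHCH₂–N₂⁺ loses N₂: no meaningful conjugate acid; N₂ departs as an exceptionally stable neutral molecule
CH₂=CHCH₂–OTf loses OTf⁻: pKₐ(CF₃SO₃H (triflic acid)) ≈ -14
CH₂=CHCH₂–OClO₃ loses ClO₄⁻: pKₐ(HClO₄) ≈ -10
CH₂=CHCH₂–OH₂⁺ loses H₂O: pKₐ(H₃O⁺) ≈ -1.7
CH₂=CHCH₂–OC(O)C₆H₄NO₂ loses p-O₂N–C₆H₄–COO⁻: pKₐ(p-nitrobenzoic acid) ≈ 3.4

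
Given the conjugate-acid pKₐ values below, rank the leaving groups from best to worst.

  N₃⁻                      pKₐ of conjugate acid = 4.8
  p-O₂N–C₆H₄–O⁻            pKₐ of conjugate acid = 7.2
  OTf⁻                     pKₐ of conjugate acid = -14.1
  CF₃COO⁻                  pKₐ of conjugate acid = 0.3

OTf⁻ > CF₃COO⁻ > N₃⁻ > p-O₂N–C₆H₄–O⁻

Lower conjugate-acid pKₐ ⇒ weaker base ⇒ better leaving group.
Sorting by the given values: OTf⁻ (-14.1), CF₃COO⁻ (0.3), N₃⁻ (4.8), p-O₂N–C₆H₄–O⁻ (7.2).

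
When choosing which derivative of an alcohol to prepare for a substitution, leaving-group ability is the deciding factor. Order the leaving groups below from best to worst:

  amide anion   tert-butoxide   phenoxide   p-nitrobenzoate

p-nitrobenzoate > phenoxide > tert-butoxide > amide anion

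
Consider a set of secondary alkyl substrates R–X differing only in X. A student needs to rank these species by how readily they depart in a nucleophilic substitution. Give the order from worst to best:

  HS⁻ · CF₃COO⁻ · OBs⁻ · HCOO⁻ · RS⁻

OBs⁻: pKₐ(p-BrC₆H₄SO₃H) ≈ -2.8 — arenesulfonate with a p-bromo substituent
CF₃COO⁻: pKₐ(CF₃COOH) ≈ 0.2 — strongly electron-withdrawing CF₃ stabilises the carboxylate
HCOO⁻: pKₐ(HCOOH) ≈ 3.8
HS⁻: pKₐ(H₂S) ≈ 7 — larger and more polarisable than the oxygen analogue
RS⁻: pKₐ(RSH (a thiol)) ≈ 10.5 — moderately basic; rarely leaves without activation
The question asks for worst first, so the sequence is read in increasing leaving-group ability.

RS⁻ < HS⁻ < HCOO⁻ < CF₃COO⁻ < OBs⁻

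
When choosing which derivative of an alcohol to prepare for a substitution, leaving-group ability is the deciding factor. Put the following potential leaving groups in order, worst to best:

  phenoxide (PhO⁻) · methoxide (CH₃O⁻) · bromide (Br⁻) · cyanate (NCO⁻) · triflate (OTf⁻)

methoxide (CH₃O⁻) < phenoxide (PhO⁻) < cyanate (NCO⁻) < bromide (Br⁻) < triflate (OTf⁻)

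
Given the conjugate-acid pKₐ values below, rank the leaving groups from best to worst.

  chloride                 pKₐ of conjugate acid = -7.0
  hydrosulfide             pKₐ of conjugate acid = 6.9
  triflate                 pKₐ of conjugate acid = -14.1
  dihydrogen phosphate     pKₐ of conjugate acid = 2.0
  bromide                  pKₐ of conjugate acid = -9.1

Lower conjugate-acid pKₐ ⇒ weaker base ⇒ better leaving group.
Sorting by the given values: triflate (-14.1), bromide (-9.1), chloride (-7.0), dihydrogen phosphate (2.0), hydrosulfide (6.9).

triflate > bromide > chloride > dihydrogen phosphate > hydrosulfide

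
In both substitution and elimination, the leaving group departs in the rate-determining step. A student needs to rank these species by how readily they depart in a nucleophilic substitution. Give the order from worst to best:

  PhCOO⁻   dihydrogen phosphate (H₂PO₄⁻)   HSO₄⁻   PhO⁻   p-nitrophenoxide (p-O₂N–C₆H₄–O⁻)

PhO⁻ < p-nitrophenoxide (p-O₂N–C₆H₄–O⁻) < PhCOO⁻ < dihydrogen phosphate (H₂PO₄⁻) < HSO₄⁻

The more stable X⁻ (or X) is on its own — i.e. the weaker a base it is — the better a leaving group it makes.
HSO₄⁻: pKₐ(H₂SO₄) ≈ -3
dihydrogen phosphate (H₂PO₄⁻): pKₐ(H₃PO₄) ≈ 2.1
PhCOO⁻: pKₐ(C₆H₅COOH) ≈ 4.2
p-nitrophenoxide (p-O₂N–C₆H₄–O⁻): pKₐ(p-nitrophenol) ≈ 7.2
PhO⁻: pKₐ(C₆H₅OH (phenol)) ≈ 10
The question asks for worst first, so the sequence is read in increasing leaving-group ability.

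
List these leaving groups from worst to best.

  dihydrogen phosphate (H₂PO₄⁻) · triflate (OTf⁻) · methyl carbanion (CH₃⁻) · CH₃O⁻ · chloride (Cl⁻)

methyl carbanion (CH₃⁻) < CH₃O⁻ < dihydrogen phosphate (H₂PO₄⁻) < chloride (Cl⁻) < triflate (OTf⁻)

Leaving-group ability tracks the stability of the departed species; conjugate-acid pKₐ is the usual yardstick (lower pKₐ → better LG).
triflate (OTf⁻): pKₐ(CF₃SO₃H (triflic acid)) ≈ -14 — charge spread over three oxygens and a CF₃ group; the premier leaving group in synthesis
chloride (Cl⁻): pKₐ(HCl) ≈ -7 — moderately weak base
dihydrogen phosphate (H₂PO₄⁻): pKₐ(H₃PO₄) ≈ 2.1 — moderate base; biological leaving group after further activation
CH₃O⁻: pKₐ(CH₃OH) ≈ 15.5 — strong base; alkoxides do not leave unassisted
methyl carbanion (CH₃⁻): pKₐ(CH₄) ≈ 48 — unstabilised carbanion; the worst conceivable leaving group
Reversing gives the worst-to-best order requested.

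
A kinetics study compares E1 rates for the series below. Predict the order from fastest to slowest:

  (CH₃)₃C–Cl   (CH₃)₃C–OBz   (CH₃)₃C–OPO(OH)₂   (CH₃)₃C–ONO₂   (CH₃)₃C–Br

(CH₃)₃C–Br > (CH₃)₃C–Cl > (CH₃)₃C–ONO₂ > (CH₃)₃C–OPO(OH)₂ > (CH₃)₃C–OBz

Identical carbon frameworks mean the comparison reduces to leaving-group quality.
A good leaving group is a weak base: the lower the pKₐ of its conjugate acid, the more readily it departs.
(CH₃)₃C–Br loses Br⁻: pKₐ(HBr) ≈ -9
(CH₃)₃C–Cl loses Cl⁻: pKₐ(HCl) ≈ -7
(CH₃)₃C–ONO₂ loses NO₃⁻: pKₐ(HNO₃) ≈ -1.3
(CH₃)₃C–OPO(OH)₂ loses H₂PO₄⁻: pKₐ(H₃PO₄) ≈ 2.1
(CH₃)₃C–OBz loses PhCOO⁻: pKₐ(C₆H₅COOH) ≈ 4.2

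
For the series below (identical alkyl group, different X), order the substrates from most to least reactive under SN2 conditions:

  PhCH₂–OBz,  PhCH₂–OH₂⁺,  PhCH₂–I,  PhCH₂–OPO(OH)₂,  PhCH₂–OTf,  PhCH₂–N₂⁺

PhCH₂–N₂⁺ > PhCH₂–OTf > PhCH₂–I > PhCH₂–OH₂⁺ > PhCH₂–OPO(OH)₂ > PhCH₂–OBz

The skeletons are identical, so relative rate is governed entirely by leaving-group ability.
Rank by basicity of the departing species: weakest base leaves most easily.
PhCH₂–N₂⁺ loses N₂: no meaningful conjugate acid; N₂ departs as an exceptionally stable neutral molecule
PhCH₂–OTf loses OTf⁻: pKₐ(CF₃SO₃H (triflic acid)) ≈ -14
PhCH₂–I loses I⁻: pKₐ(HI) ≈ -10
PhCH₂–OH₂⁺ loses H₂O: pKₐ(H₃O⁺) ≈ -1.7
PhCH₂–OPO(OH)₂ loses H₂PO₄⁻: pKₐ(H₃PO₄) ≈ 2.1
PhCH₂–OBz loses PhCOO⁻: pKₐ(C₆H₅COOH) ≈ 4.2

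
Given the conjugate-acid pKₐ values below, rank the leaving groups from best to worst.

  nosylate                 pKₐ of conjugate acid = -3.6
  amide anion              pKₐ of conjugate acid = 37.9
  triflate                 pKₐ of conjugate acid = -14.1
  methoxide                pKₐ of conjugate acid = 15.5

Lower conjugate-acid pKₐ ⇒ weaker base ⇒ better leaving group.
Sorting by the given values: triflate (-14.1), nosylate (-3.6), methoxide (15.5), amide anion (37.9).

triflate > nosylate > methoxide > amide anion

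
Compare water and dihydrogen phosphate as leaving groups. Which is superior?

water

water is the better leaving group.
pKₐ(H₃O⁺) ≈ -1.7 versus pKₐ(H₃PO₄) ≈ 2.1: water is the much weaker base.
Neutral; leaves from a protonated alcohol (R–OH₂⁺).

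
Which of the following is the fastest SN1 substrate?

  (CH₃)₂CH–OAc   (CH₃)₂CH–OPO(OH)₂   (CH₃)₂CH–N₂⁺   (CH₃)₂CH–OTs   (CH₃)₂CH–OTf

(CH₃)₂CH–N₂⁺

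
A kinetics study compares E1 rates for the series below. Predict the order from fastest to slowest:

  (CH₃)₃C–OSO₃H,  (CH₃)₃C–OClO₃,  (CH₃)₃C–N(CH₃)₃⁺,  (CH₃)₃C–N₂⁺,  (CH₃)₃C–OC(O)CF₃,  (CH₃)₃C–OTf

(CH₃)₃C–N₂⁺ > (CH₃)₃C–OTf > (CH₃)₃C–OClO₃ > (CH₃)₃C–OSO₃H > (CH₃)₃C–OC(O)CF₃ > (CH₃)₃C–N(CH₃)₃⁺

The skeletons are identical, so relative rate is governed entirely by leaving-group ability.
Leaving-group ability tracks the stability of the departed species; conjugate-acid pKₐ is the usual yardstick (lower pKₐ → better LG).
(CH₃)₃C–N₂⁺ loses N₂: no meaningful conjugate acid; N₂ departs as an exceptionally stable neutral molecule
(CH₃)₃C–OTf loses OTf⁻: pKₐ(CF₃SO₃H (triflic acid)) ≈ -14
(CH₃)₃C–OClO₃ loses ClO₄⁻: pKₐ(HClO₄) ≈ -10
(CH₃)₃C–OSO₃H loses HSO₄⁻: pKₐ(H₂SO₄) ≈ -3
(CH₃)₃C–OC(O)CF₃ loses CF₃COO⁻: pKₐ(CF₃COOH) ≈ 0.2
(CH₃)₃C–N(CH₃)₃⁺ loses NR'₃: pKₐ(R'₃NH⁺) ≈ 10.7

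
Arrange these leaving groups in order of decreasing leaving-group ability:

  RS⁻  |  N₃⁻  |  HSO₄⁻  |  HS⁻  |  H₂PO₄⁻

HSO₄⁻ > H₂PO₄⁻ > N₃⁻ > HS⁻ > RS⁻

The more stable X⁻ (or X) is on its own — i.e. the weaker a base it is — the better a leaving group it makes.
HSO₄⁻: pKₐ(H₂SO₄) ≈ -3
H₂PO₄⁻: pKₐ(H₃PO₄) ≈ 2.1
N₃⁻: pKₐ(HN₃) ≈ 4.7
HS⁻: pKₐ(H₂S) ≈ 7
RS⁻: pKₐ(RSH (a thiol)) ≈ 10.5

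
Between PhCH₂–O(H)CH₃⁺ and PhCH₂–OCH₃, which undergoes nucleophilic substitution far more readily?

PhCH₂–O(H)CH₃⁺

From PhCH₂–OCH₃ the departing group would be CH₃O⁻ (pKₐ(CH₃OH) ≈ 15.5). Strong base; alkoxides do not leave unassisted.
From PhCH₂–O(H)CH₃⁺ the leaving group is R'OH (pKₐ(R'OH₂⁺) ≈ -2.4). Neutral; leaves from a protonated ether (an oxonium ion, R–O(H)R'⁺).
(In practice PhCH₂–O(H)CH₃⁺ is made from PhCH₂–OCH₃ by protonation with concentrated HI, allowing neutral methanol, rather than methoxide, to depart.)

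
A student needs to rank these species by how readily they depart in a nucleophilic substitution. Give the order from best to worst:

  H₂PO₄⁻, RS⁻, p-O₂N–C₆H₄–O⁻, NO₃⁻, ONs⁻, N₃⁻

ONs⁻ > NO₃⁻ > H₂PO₄⁻ > N₃⁻ > p-O₂N–C₆H₄–O⁻ > RS⁻

Leaving-group ability tracks the stability of the departed species; conjugate-acid pKₐ is the usual yardstick (lower pKₐ → better LG).
ONs⁻: pKₐ(p-O₂NC₆H₄SO₃H) ≈ -3.5
NO₃⁻: pKₐ(HNO₃) ≈ -1.3
H₂PO₄⁻: pKₐ(H₃PO₄) ≈ 2.1
N₃⁻: pKₐ(HN₃) ≈ 4.7
p-O₂N–C₆H₄–O⁻: pKₐ(p-nitrophenol) ≈ 7.2
RS⁻: pKₐ(RSH (a thiol)) ≈ 10.5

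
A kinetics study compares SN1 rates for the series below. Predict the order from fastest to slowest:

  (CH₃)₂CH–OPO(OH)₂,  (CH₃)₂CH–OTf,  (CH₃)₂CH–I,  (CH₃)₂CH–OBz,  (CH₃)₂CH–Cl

The skeletons are identical, so relative rate is governed entirely by leaving-group ability.
A good leaving group is a weak base: the lower the pKₐ of its conjugate acid, the more readily it departs.
(CH₃)₂CH–OTf loses OTf⁻: pKₐ(CF₃SO₃H (triflic acid)) ≈ -14
(CH₃)₂CH–I loses I⁻: pKₐ(HI) ≈ -10
(CH₃)₂CH–Cl loses Cl⁻: pKₐ(HCl) ≈ -7
(CH₃)₂CH–OPO(OH)₂ loses H₂PO₄⁻: pKₐ(H₃PO₄) ≈ 2.1
(CH₃)₂CH–OBz loses PhCOO⁻: pKₐ(C₆H₅COOH) ≈ 4.2

(CH₃)₂CH–OTf > (CH₃)₂CH–I > (CH₃)₂CH–Cl > (CH₃)₂CH–OPO(OH)₂ > (CH₃)₂CH–OBz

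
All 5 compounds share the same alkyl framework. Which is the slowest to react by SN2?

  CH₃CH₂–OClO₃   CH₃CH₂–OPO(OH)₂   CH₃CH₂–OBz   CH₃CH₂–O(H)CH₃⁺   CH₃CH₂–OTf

Same R in every case — rank the leaving groups.
Rank by basicity of the departing species: weakest base leaves most easily.
CH₃CH₂–OTf loses OTf⁻: pKₐ(CF₃SO₃H (triflic acid)) ≈ -14
CH₃CH₂–OClO₃ loses ClO₄⁻: pKₐ(HClO₄) ≈ -10
CH₃CH₂–O(H)CH₃⁺ loses R'OH: pKₐ(R'OH₂⁺) ≈ -2.4
CH₃CH₂–OPO(OH)₂ loses H₂PO₄⁻: pKₐ(H₃PO₄) ≈ 2.1
CH₃CH₂–OBz loses PhCOO⁻: pKₐ(C₆H₅COOH) ≈ 4.2

CH₃CH₂–OBz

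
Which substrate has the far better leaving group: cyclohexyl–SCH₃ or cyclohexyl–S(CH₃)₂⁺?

From cyclohexyl–SCH₃ the departing group would be RS⁻ (pKₐ(RSH (a thiol)) ≈ 10.5). Moderately basic; rarely leaves without activation.
From cyclohexyl–S(CH₃)₂⁺ the leaving group is SR'₂ (pKₐ(R'₂SH⁺) ≈ -7). Neutral; leaves from a sulfonium salt (R–SR'₂⁺).
(In practice cyclohexyl–S(CH₃)₂⁺ is made from cyclohexyl–SCH₃ by S-methylation with CH₃I, allowing neutral dimethyl sulfide, rather than methanethiolate, to depart.)

cyclohexyl–S(CH₃)₂⁺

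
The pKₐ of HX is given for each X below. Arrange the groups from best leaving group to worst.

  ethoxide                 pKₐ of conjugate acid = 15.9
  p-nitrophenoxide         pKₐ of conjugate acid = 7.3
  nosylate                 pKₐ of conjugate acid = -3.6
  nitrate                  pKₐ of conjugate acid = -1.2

Lower conjugate-acid pKₐ ⇒ weaker base ⇒ better leaving group.
Sorting by the given values: nosylate (-3.6), nitrate (-1.2), p-nitrophenoxide (7.3), ethoxide (15.9).

nosylate > nitrate > p-nitrophenoxide > ethoxide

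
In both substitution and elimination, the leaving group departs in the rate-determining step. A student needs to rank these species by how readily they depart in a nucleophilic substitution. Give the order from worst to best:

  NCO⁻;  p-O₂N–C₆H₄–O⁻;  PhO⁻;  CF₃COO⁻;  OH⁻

OH⁻ < PhO⁻ < p-O₂N–C₆H₄–O⁻ < NCO⁻ < CF₃COO⁻

The more stable X⁻ (or X) is on its own — i.e. the weaker a base it is — the better a leaving group it makes.
CF₃COO⁻: pKₐ(CF₃COOH) ≈ 0.2 — strongly electron-withdrawing CF₃ stabilises the carboxylate
NCO⁻: pKₐ(HOCN) ≈ 3.5
p-O₂N–C₆H₄–O⁻: pKₐ(p-nitrophenol) ≈ 7.2
PhO⁻: pKₐ(C₆H₅OH (phenol)) ≈ 10 — resonance into the ring helps, but still a poor LG
OH⁻: pKₐ(H₂O) ≈ 15.7 — strong base; essentially never leaves without prior activation
Reversing gives the worst-to-best order requested.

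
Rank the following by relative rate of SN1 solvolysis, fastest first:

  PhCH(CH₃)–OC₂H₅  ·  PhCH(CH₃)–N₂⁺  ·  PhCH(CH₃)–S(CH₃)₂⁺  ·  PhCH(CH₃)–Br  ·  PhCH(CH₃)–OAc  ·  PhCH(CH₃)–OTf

PhCH(CH₃)–N₂⁺ > PhCH(CH₃)–OTf > PhCH(CH₃)–Br > PhCH(CH₃)–S(CH₃)₂⁺ > PhCH(CH₃)–OAc > PhCH(CH₃)–OC₂H₅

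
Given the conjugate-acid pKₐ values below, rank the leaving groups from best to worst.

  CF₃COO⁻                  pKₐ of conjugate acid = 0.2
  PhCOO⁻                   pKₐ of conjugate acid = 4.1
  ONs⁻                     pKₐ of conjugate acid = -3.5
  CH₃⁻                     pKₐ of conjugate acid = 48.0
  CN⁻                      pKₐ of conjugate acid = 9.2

Lower conjugate-acid pKₐ ⇒ weaker base ⇒ better leaving group.
Sorting by the given values: ONs⁻ (-3.5), CF₃COO⁻ (0.2), PhCOO⁻ (4.1), CN⁻ (9.2), CH₃⁻ (48.0).

ONs⁻ > CF₃COO⁻ > PhCOO⁻ > CN⁻ > CH₃⁻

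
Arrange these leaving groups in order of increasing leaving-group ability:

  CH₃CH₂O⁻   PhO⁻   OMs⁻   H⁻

H⁻ < CH₃CH₂O⁻ < PhO⁻ < OMs⁻

The more stable X⁻ (or X) is on its own — i.e. the weaker a base it is — the better a leaving group it makes.
OMs⁻: pKₐ(CH₃SO₃H (MsOH)) ≈ -1.9 — resonance-delocalised alkanesulfonate
PhO⁻: pKₐ(C₆H₅OH (phenol)) ≈ 10
CH₃CH₂O⁻: pKₐ(CH₃CH₂OH) ≈ 16 — strong base; alkoxides do not leave unassisted
H⁻: pKₐ(H₂) ≈ 36 — extremely strong base; leaves only in special hydride-transfer contexts
The question asks for worst first, so the sequence is read in increasing leaving-group ability.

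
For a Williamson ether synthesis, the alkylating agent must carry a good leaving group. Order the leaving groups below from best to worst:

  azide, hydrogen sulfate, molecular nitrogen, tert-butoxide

Leaving-group ability tracks the stability of the departed species; conjugate-acid pKₐ is the usual yardstick (lower pKₐ → better LG).
molecular nitrogen: no meaningful conjugate acid; N₂ departs as an exceptionally stable neutral molecule
hydrogen sulfate: pKₐ(H₂SO₄) ≈ -3
azide: pKₐ(HN₃) ≈ 4.7
tert-butoxide: pKₐ(t-BuOH) ≈ 18 — bulky, strongly basic alkoxide

molecular nitrogen > hydrogen sulfate > azide > tert-butoxide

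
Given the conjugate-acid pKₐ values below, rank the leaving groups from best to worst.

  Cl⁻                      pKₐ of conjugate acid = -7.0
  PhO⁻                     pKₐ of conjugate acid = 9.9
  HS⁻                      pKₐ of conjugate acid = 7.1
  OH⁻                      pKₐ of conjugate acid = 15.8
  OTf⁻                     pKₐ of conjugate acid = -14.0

Lower conjugate-acid pKₐ ⇒ weaker base ⇒ better leaving group.
Sorting by the given values: OTf⁻ (-14.0), Cl⁻ (-7.0), HS⁻ (7.1), PhO⁻ (9.9), OH⁻ (15.8).

OTf⁻ > Cl⁻ > HS⁻ > PhO⁻ > OH⁻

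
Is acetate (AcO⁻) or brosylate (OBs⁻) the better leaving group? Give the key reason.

brosylate (OBs⁻) is the better leaving group.
pKₐ(p-BrC₆H₄SO₃H) ≈ -2.8 versus pKₐ(CH₃COOH) ≈ 4.8: brosylate (OBs⁻) is the much weaker base.
Arenesulfonate with a p-bromo substituent.

brosylate (OBs⁻)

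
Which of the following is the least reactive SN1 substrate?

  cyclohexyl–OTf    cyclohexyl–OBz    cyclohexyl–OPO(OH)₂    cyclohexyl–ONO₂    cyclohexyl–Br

cyclohexyl–OBz

The skeletons are identical, so relative rate is governed entirely by leaving-group ability.
Leaving-group ability tracks the stability of the departed species; conjugate-acid pKₐ is the usual yardstick (lower pKₐ → better LG).
cyclohexyl–OTf loses OTf⁻: pKₐ(CF₃SO₃H (triflic acid)) ≈ -14
cyclohexyl–Br loses Br⁻: pKₐ(HBr) ≈ -9
cyclohexyl–ONO₂ loses NO₃⁻: pKₐ(HNO₃) ≈ -1.3
cyclohexyl–OPO(OH)₂ loses H₂PO₄⁻: pKₐ(H₃PO₄) ≈ 2.1
cyclohexyl–OBz loses PhCOO⁻: pKₐ(C₆H₅COOH) ≈ 4.2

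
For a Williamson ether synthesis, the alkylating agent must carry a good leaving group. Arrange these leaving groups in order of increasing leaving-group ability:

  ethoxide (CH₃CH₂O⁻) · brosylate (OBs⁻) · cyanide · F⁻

Rank by basicity of the departing species: weakest base leaves most easily.
brosylate (OBs⁻): pKₐ(p-BrC₆H₄SO₃H) ≈ -2.8 — arenesulfonate with a p-bromo substituent
F⁻: pKₐ(HF) ≈ 3.2 — small and strongly basic; the poor halide leaving group
cyanide: pKₐ(HCN) ≈ 9.2 — sp carbon stabilises the charge somewhat, but still a poor LG
ethoxide (CH₃CH₂O⁻): pKₐ(CH₃CH₂OH) ≈ 16 — strong base; alkoxides do not leave unassisted
The question asks for worst first, so the sequence is read in increasing leaving-group ability.

ethoxide (CH₃CH₂O⁻) < cyanide < F⁻ < brosylate (OBs⁻)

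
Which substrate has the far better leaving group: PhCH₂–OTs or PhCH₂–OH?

PhCH₂–OTs

From PhCH₂–OH the departing group would be OH⁻ (pKₐ(H₂O) ≈ 15.7). Strong base; essentially never leaves without prior activation.
From PhCH₂–OTs the leaving group is OTs⁻ (pKₐ(p-CH₃C₆H₄SO₃H (TsOH)) ≈ -2.8). Resonance-delocalised arenesulfonate.
(In practice PhCH₂–OTs is made from PhCH₂–OH by treatment with TsCl / pyridine, converting the hydroxyl into a tosylate.)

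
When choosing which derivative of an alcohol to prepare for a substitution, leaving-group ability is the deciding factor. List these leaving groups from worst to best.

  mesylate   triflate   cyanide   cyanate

cyanide < cyanate < mesylate < triflate

The more stable X⁻ (or X) is on its own — i.e. the weaker a base it is — the better a leaving group it makes.
triflate: pKₐ(CF₃SO₃H (triflic acid)) ≈ -14 — charge spread over three oxygens and a CF₃ group; the premier leaving group in synthesis
mesylate: pKₐ(CH₃SO₃H (MsOH)) ≈ -1.9 — resonance-delocalised alkanesulfonate
cyanate: pKₐ(HOCN) ≈ 3.5
cyanide: pKₐ(HCN) ≈ 9.2 — sp carbon stabilises the charge somewhat, but still a poor LG
The question asks for worst first, so the sequence is read in increasing leaving-group ability.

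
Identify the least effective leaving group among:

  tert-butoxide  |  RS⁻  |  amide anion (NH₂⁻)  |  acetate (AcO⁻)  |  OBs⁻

amide anion (NH₂⁻)

OBs⁻: pKₐ(p-BrC₆H₄SO₃H) ≈ -2.8
acetate (AcO⁻): pKₐ(CH₃COOH) ≈ 4.8
RS⁻: pKₐ(RSH (a thiol)) ≈ 10.5
tert-butoxide: pKₐ(t-BuOH) ≈ 18
amide anion (NH₂⁻): pKₐ(NH₃) ≈ 38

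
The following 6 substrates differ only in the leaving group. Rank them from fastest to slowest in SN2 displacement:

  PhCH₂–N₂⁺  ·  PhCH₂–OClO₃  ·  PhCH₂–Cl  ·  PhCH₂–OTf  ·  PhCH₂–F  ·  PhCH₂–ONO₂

PhCH₂–N₂⁺ > PhCH₂–OTf > PhCH₂–OClO₃ > PhCH₂–Cl > PhCH₂–ONO₂ > PhCH₂–F

With the same alkyl group throughout, only the leaving group differentiates the rates.
Rank by basicity of the departing species: weakest base leaves most easily.
PhCH₂–N₂⁺ loses N₂: no meaningful conjugate acid; N₂ departs as an exceptionally stable neutral molecule
PhCH₂–OTf loses OTf⁻: pKₐ(CF₃SO₃H (triflic acid)) ≈ -14
PhCH₂–OClO₃ loses ClO₄⁻: pKₐ(HClO₄) ≈ -10
PhCH₂–Cl loses Cl⁻: pKₐ(HCl) ≈ -7
PhCH₂–ONO₂ loses NO₃⁻: pKₐ(HNO₃) ≈ -1.3
PhCH₂–F loses F⁻: pKₐ(HF) ≈ 3.2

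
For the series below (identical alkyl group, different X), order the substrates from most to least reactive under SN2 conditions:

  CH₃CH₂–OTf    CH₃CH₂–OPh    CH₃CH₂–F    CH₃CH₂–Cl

CH₃CH₂–OTf > CH₃CH₂–Cl > CH₃CH₂–F > CH₃CH₂–OPh

The skeletons are identical, so relative rate is governed entirely by leaving-group ability.
A good leaving group is a weak base: the lower the pKₐ of its conjugate acid, the more readily it departs.
CH₃CH₂–OTf loses OTf⁻: pKₐ(CF₃SO₃H (triflic acid)) ≈ -14
CH₃CH₂–Cl loses Cl⁻: pKₐ(HCl) ≈ -7
CH₃CH₂–F loses F⁻: pKₐ(HF) ≈ 3.2
CH₃CH₂–OPh loses PhO⁻: pKₐ(C₆H₅OH (phenol)) ≈ 10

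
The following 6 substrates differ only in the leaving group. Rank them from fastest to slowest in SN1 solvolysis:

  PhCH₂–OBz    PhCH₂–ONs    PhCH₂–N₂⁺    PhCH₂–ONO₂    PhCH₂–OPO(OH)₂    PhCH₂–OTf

The skeletons are identical, so relative rate is governed entirely by leaving-group ability.
The more stable X⁻ (or X) is on its own — i.e. the weaker a base it is — the better a leaving group it makes.
PhCH₂–N₂⁺ loses N₂: no meaningful conjugate acid; N₂ departs as an exceptionally stable neutral molecule
PhCH₂–OTf loses OTf⁻: pKₐ(CF₃SO₃H (triflic acid)) ≈ -14
PhCH₂–ONs loses ONs⁻: pKₐ(p-O₂NC₆H₄SO₃H) ≈ -3.5
PhCH₂–ONO₂ loses NO₃⁻: pKₐ(HNO₃) ≈ -1.3
PhCH₂–OPO(OH)₂ loses H₂PO₄⁻: pKₐ(H₃PO₄) ≈ 2.1
PhCH₂–OBz loses PhCOO⁻: pKₐ(C₆H₅COOH) ≈ 4.2

PhCH₂–N₂⁺ > PhCH₂–OTf > PhCH₂–ONs > PhCH₂–ONO₂ > PhCH₂–OPO(OH)₂ > PhCH₂–OBz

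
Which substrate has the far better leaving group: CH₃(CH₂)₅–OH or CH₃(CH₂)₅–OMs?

From CH₃(CH₂)₅–OH the departing group would be OH⁻ (pKₐ(H₂O) ≈ 15.7). Strong base; essentially never leaves without prior activation.
From CH₃(CH₂)₅–OMs the leaving group is OMs⁻ (pKₐ(CH₃SO₃H (MsOH)) ≈ -1.9). Resonance-delocalised alkanesulfonate.
(In practice CH₃(CH₂)₅–OMs is made from CH₃(CH₂)₅–OH by treatment with MsCl / Et₃N, converting the hydroxyl into a mesylate.)

CH₃(CH₂)₅–OMs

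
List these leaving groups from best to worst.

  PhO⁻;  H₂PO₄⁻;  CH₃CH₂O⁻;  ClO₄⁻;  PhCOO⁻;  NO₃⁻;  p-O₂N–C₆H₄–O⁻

ClO₄⁻ > NO₃⁻ > H₂PO₄⁻ > PhCOO⁻ > p-O₂N–C₆H₄–O⁻ > PhO⁻ > CH₃CH₂O⁻

ClO₄⁻: pKₐ(HClO₄) ≈ -10 — extremely weak base; rarely used for safety reasons
NO₃⁻: pKₐ(HNO₃) ≈ -1.3
H₂PO₄⁻: pKₐ(H₃PO₄) ≈ 2.1
PhCOO⁻: pKₐ(C₆H₅COOH) ≈ 4.2
p-O₂N–C₆H₄–O⁻: pKₐ(p-nitrophenol) ≈ 7.2
PhO⁻: pKₐ(C₆H₅OH (phenol)) ≈ 10
CH₃CH₂O⁻: pKₐ(CH₃CH₂OH) ≈ 16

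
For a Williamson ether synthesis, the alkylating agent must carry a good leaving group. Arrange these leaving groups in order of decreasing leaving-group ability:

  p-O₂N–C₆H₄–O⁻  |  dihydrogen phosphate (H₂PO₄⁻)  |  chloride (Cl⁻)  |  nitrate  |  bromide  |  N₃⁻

bromide > chloride (Cl⁻) > nitrate > dihydrogen phosphate (H₂PO₄⁻) > N₃⁻ > p-O₂N–C₆H₄–O⁻

The more stable X⁻ (or X) is on its own — i.e. the weaker a base it is — the better a leaving group it makes.
bromide: pKₐ(HBr) ≈ -9
chloride (Cl⁻): pKₐ(HCl) ≈ -7
nitrate: pKₐ(HNO₃) ≈ -1.3
dihydrogen phosphate (H₂PO₄⁻): pKₐ(H₃PO₄) ≈ 2.1
N₃⁻: pKₐ(HN₃) ≈ 4.7
p-O₂N–C₆H₄–O⁻: pKₐ(p-nitrophenol) ≈ 7.2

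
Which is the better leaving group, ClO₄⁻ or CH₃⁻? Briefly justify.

ClO₄⁻

ClO₄⁻ is the better leaving group.
pKₐ(HClO₄) ≈ -10 versus pKₐ(CH₄) ≈ 48: ClO₄⁻ is the much weaker base.
Extremely weak base; rarely used for safety reasons.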